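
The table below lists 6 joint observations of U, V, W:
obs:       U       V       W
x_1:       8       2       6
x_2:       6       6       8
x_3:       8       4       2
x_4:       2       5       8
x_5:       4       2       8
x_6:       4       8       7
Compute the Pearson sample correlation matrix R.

Step 1 — column means:
  mean(U) = (8 + 6 + 8 + 2 + 4 + 4) / 6 = 32/6 = 5.3333
  mean(V) = (2 + 6 + 4 + 5 + 2 + 8) / 6 = 27/6 = 4.5
  mean(W) = (6 + 8 + 2 + 8 + 8 + 7) / 6 = 39/6 = 6.5

Step 2 — sample variances and covariances s[i,j] = (1/(n-1)) · Σ_k (x_{k,i} - mean_i) · (x_{k,j} - mean_j), with n-1 = 5:
  s[U,U] = ((2.6667)·(2.6667) + (0.6667)·(0.6667) + (2.6667)·(2.6667) + (-3.3333)·(-3.3333) + (-1.3333)·(-1.3333) + (-1.3333)·(-1.3333)) / 5 = 29.3333/5 = 5.8667
  s[U,V] = ((2.6667)·(-2.5) + (0.6667)·(1.5) + (2.6667)·(-0.5) + (-3.3333)·(0.5) + (-1.3333)·(-2.5) + (-1.3333)·(3.5)) / 5 = -10/5 = -2
  s[U,W] = ((2.6667)·(-0.5) + (0.6667)·(1.5) + (2.6667)·(-4.5) + (-3.3333)·(1.5) + (-1.3333)·(1.5) + (-1.3333)·(0.5)) / 5 = -20/5 = -4
  s[V,V] = ((-2.5)·(-2.5) + (1.5)·(1.5) + (-0.5)·(-0.5) + (0.5)·(0.5) + (-2.5)·(-2.5) + (3.5)·(3.5)) / 5 = 27.5/5 = 5.5
  s[V,W] = ((-2.5)·(-0.5) + (1.5)·(1.5) + (-0.5)·(-4.5) + (0.5)·(1.5) + (-2.5)·(1.5) + (3.5)·(0.5)) / 5 = 4.5/5 = 0.9
  s[W,W] = ((-0.5)·(-0.5) + (1.5)·(1.5) + (-4.5)·(-4.5) + (1.5)·(1.5) + (1.5)·(1.5) + (0.5)·(0.5)) / 5 = 27.5/5 = 5.5
  Sample standard deviations s_i = √(s[i,i]):
  s(U) = √(5.8667) = 2.4221
  s(V) = √(5.5) = 2.3452
  s(W) = √(5.5) = 2.3452

Step 3 — r_{ij} = s_{ij} / (s_i · s_j):
  r[U,U] = 1 (diagonal).
  r[U,V] = -2 / (2.4221 · 2.3452) = -2 / 5.6804 = -0.3521
  r[U,W] = -4 / (2.4221 · 2.3452) = -4 / 5.6804 = -0.7042
  r[V,V] = 1 (diagonal).
  r[V,W] = 0.9 / (2.3452 · 2.3452) = 0.9 / 5.5 = 0.1636
  r[W,W] = 1 (diagonal).

R is symmetric with unit diagonal. Assembling:

R = [[1, -0.3521, -0.7042],
 [-0.3521, 1, 0.1636],
 [-0.7042, 0.1636, 1]]


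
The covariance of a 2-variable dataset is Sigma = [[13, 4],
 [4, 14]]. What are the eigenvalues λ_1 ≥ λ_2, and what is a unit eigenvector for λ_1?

Step 1 — characteristic polynomial of 2×2 Sigma:
  det(Sigma - λI) = λ² - trace · λ + det = 0.
  trace = 13 + 14 = 27, det = 13·14 - (4)² = 166.
Step 2 — discriminant:
  Δ = trace² - 4·det = 729 - 664 = 65.
Step 3 — eigenvalues:
  λ = (trace ± √Δ)/2 = (27 ± 8.0623)/2,
  λ_1 = 17.5311,  λ_2 = 9.4689.

Step 4 — unit eigenvector for λ_1: solve (Sigma - λ_1 I)v = 0. First row:
  (13 - 17.5311)·v_x + (4)·v_y = 0, i.e. (-4.5311)·v_x + (4)·v_y = 0,
  so v ∝ (b, λ_1 - a) = (4, 4.5311) = u.
  ||u|| = √((4)² + (4.5311)²) = √(36.5311) ≈ 6.0441,
  v_1 = u/||u|| ≈ (0.6618, 0.7497) (||v_1|| = 1).

λ_1 = 17.5311,  λ_2 = 9.4689;  v_1 ≈ (0.6618, 0.7497)


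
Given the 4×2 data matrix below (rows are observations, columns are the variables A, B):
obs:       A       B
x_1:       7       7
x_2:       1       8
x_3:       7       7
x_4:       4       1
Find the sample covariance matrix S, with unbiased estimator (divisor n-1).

Step 1 — column means:
  mean(A) = (7 + 1 + 7 + 4) / 4 = 19/4 = 4.75
  mean(B) = (7 + 8 + 7 + 1) / 4 = 23/4 = 5.75

Step 2 — sample covariance S[i,j] = (1/(n-1)) · Σ_k (x_{k,i} - mean_i) · (x_{k,j} - mean_j), with n-1 = 3.
  S[A,A] = ((2.25)·(2.25) + (-3.75)·(-3.75) + (2.25)·(2.25) + (-0.75)·(-0.75)) / 3 = 24.75/3 = 8.25
  S[A,B] = ((2.25)·(1.25) + (-3.75)·(2.25) + (2.25)·(1.25) + (-0.75)·(-4.75)) / 3 = 0.75/3 = 0.25
  S[B,B] = ((1.25)·(1.25) + (2.25)·(2.25) + (1.25)·(1.25) + (-4.75)·(-4.75)) / 3 = 30.75/3 = 10.25

S is symmetric (S[j,i] = S[i,j]). Assembling:

S = [[8.25, 0.25],
 [0.25, 10.25]]


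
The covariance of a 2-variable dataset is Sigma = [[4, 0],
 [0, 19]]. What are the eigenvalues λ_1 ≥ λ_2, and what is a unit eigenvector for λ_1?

Step 1 — characteristic polynomial of 2×2 Sigma:
  det(Sigma - λI) = λ² - trace · λ + det = 0.
  trace = 4 + 19 = 23, det = 4·19 - (0)² = 76.
Step 2 — discriminant:
  Δ = trace² - 4·det = 529 - 304 = 225.
Step 3 — eigenvalues:
  λ = (trace ± √Δ)/2 = (23 ± 15)/2,
  λ_1 = 19,  λ_2 = 4.

Step 4 — unit eigenvector for λ_1: Sigma is diagonal, so its eigenvectors are the coordinate axes. λ_1 = 19 is the diagonal entry on the second coordinate axis, hence
  v_1 = (0, 1) (||v_1|| = 1).

λ_1 = 19,  λ_2 = 4;  v_1 ≈ (0, 1)


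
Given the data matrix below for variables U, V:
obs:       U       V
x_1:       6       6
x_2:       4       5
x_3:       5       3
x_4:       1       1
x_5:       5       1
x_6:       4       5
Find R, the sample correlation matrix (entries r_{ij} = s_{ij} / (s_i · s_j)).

Step 1 — column means:
  mean(U) = (6 + 4 + 5 + 1 + 5 + 4) / 6 = 25/6 = 4.1667
  mean(V) = (6 + 5 + 3 + 1 + 1 + 5) / 6 = 21/6 = 3.5

Step 2 — sample variances and covariances s[i,j] = (1/(n-1)) · Σ_k (x_{k,i} - mean_i) · (x_{k,j} - mean_j), with n-1 = 5:
  s[U,U] = ((1.8333)·(1.8333) + (-0.1667)·(-0.1667) + (0.8333)·(0.8333) + (-3.1667)·(-3.1667) + (0.8333)·(0.8333) + (-0.1667)·(-0.1667)) / 5 = 14.8333/5 = 2.9667
  s[U,V] = ((1.8333)·(2.5) + (-0.1667)·(1.5) + (0.8333)·(-0.5) + (-3.1667)·(-2.5) + (0.8333)·(-2.5) + (-0.1667)·(1.5)) / 5 = 9.5/5 = 1.9
  s[V,V] = ((2.5)·(2.5) + (1.5)·(1.5) + (-0.5)·(-0.5) + (-2.5)·(-2.5) + (-2.5)·(-2.5) + (1.5)·(1.5)) / 5 = 23.5/5 = 4.7
  Sample standard deviations s_i = √(s[i,i]):
  s(U) = √(2.9667) = 1.7224
  s(V) = √(4.7) = 2.1679

Step 3 — r_{ij} = s_{ij} / (s_i · s_j):
  r[U,U] = 1 (diagonal).
  r[U,V] = 1.9 / (1.7224 · 2.1679) = 1.9 / 3.7341 = 0.5088
  r[V,V] = 1 (diagonal).

R is symmetric with unit diagonal. Assembling:

R = [[1, 0.5088],
 [0.5088, 1]]


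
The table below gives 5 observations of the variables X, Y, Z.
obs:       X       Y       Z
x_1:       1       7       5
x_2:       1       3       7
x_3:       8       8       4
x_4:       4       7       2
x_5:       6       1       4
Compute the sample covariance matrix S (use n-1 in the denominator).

Step 1 — column means:
  mean(X) = (1 + 1 + 8 + 4 + 6) / 5 = 20/5 = 4
  mean(Y) = (7 + 3 + 8 + 7 + 1) / 5 = 26/5 = 5.2
  mean(Z) = (5 + 7 + 4 + 2 + 4) / 5 = 22/5 = 4.4

Step 2 — sample covariance S[i,j] = (1/(n-1)) · Σ_k (x_{k,i} - mean_i) · (x_{k,j} - mean_j), with n-1 = 4.
  S[X,X] = ((-3)·(-3) + (-3)·(-3) + (4)·(4) + (0)·(0) + (2)·(2)) / 4 = 38/4 = 9.5
  S[X,Y] = ((-3)·(1.8) + (-3)·(-2.2) + (4)·(2.8) + (0)·(1.8) + (2)·(-4.2)) / 4 = 4/4 = 1
  S[X,Z] = ((-3)·(0.6) + (-3)·(2.6) + (4)·(-0.4) + (0)·(-2.4) + (2)·(-0.4)) / 4 = -12/4 = -3
  S[Y,Y] = ((1.8)·(1.8) + (-2.2)·(-2.2) + (2.8)·(2.8) + (1.8)·(1.8) + (-4.2)·(-4.2)) / 4 = 36.8/4 = 9.2
  S[Y,Z] = ((1.8)·(0.6) + (-2.2)·(2.6) + (2.8)·(-0.4) + (1.8)·(-2.4) + (-4.2)·(-0.4)) / 4 = -8.4/4 = -2.1
  S[Z,Z] = ((0.6)·(0.6) + (2.6)·(2.6) + (-0.4)·(-0.4) + (-2.4)·(-2.4) + (-0.4)·(-0.4)) / 4 = 13.2/4 = 3.3

S is symmetric (S[j,i] = S[i,j]). Assembling:

S = [[9.5, 1, -3],
 [1, 9.2, -2.1],
 [-3, -2.1, 3.3]]


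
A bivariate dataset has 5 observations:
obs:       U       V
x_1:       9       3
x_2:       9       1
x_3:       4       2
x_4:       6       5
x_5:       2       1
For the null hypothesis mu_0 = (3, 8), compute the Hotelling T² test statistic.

Step 1 — sample mean vector:
  mean(U) = (9 + 9 + 4 + 6 + 2) / 5 = 30/5 = 6
  mean(V) = (3 + 1 + 2 + 5 + 1) / 5 = 12/5 = 2.4
  x̄ = (6, 2.4),  deviation x̄ - mu_0 = (6, 2.4) - (3, 8) = (3, -5.6).

Step 2 — sample covariance matrix, S[i,j] = (1/(n-1)) · Σ_k (x_{k,i} - mean_i) · (x_{k,j} - mean_j), divisor n-1 = 4:
  S[U,U] = ((3)·(3) + (3)·(3) + (-2)·(-2) + (0)·(0) + (-4)·(-4)) / 4 = 38/4 = 9.5
  S[U,V] = ((3)·(0.6) + (3)·(-1.4) + (-2)·(-0.4) + (0)·(2.6) + (-4)·(-1.4)) / 4 = 4/4 = 1
  S[V,V] = ((0.6)·(0.6) + (-1.4)·(-1.4) + (-0.4)·(-0.4) + (2.6)·(2.6) + (-1.4)·(-1.4)) / 4 = 11.2/4 = 2.8
  S = [[9.5, 1],
 [1, 2.8]].

Step 3 — invert S. det(S) = 9.5·2.8 - (1)² = 25.6.
  S^{-1} = (1/det) · [[d, -b], [-b, a]] = [[0.1094, -0.0391],
 [-0.0391, 0.3711]].

Step 4 — quadratic form (x̄ - mu_0)^T · S^{-1} · (x̄ - mu_0):
  S^{-1} · (x̄ - mu_0) = (0.5469, -2.1953),
  (x̄ - mu_0)^T · [...] = (3)·(0.5469) + (-5.6)·(-2.1953) = 13.9344.

Step 5 — scale by n: T² = 5 · 13.9344 = 69.6719.

T² ≈ 69.6719


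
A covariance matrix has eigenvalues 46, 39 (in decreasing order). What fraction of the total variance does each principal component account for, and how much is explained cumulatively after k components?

Step 1 — total variance = trace(Sigma) = Σ λ_i = 46 + 39 = 85.

Step 2 — fraction explained by component i = λ_i / Σ λ:
  PC1: 46/85 = 0.5412
  PC2: 39/85 = 0.4588

Step 3 — cumulative fraction after k components = (λ_1 + ... + λ_k) / Σ λ:
  k = 1: 46/85 = 0.5412
  k = 2: (46 + 39)/85 = 85/85 = 1

Summary (fraction, with percent):

explained: PC1 0.5412 (54.12%), PC2 0.4588 (45.88%);  cumulative: 0.5412, 1


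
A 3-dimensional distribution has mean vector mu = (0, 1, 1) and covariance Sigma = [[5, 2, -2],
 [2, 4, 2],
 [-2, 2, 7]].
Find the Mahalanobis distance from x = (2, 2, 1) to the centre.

Step 1 — centre the observation: (x - mu) = (2, 1, 0).

Step 2 — invert Sigma (cofactor / det for 3×3, or solve directly):
  Sigma^{-1} = [[0.4, -0.3, 0.2],
 [-0.3, 0.5167, -0.2333],
 [0.2, -0.2333, 0.2667]].

Step 3 — form the quadratic (x - mu)^T · Sigma^{-1} · (x - mu):
  Sigma^{-1} · (x - mu) = (0.5, -0.0833, 0.1667).
  (x - mu)^T · [Sigma^{-1} · (x - mu)] = (2)·(0.5) + (1)·(-0.0833) + (0)·(0.1667) = 0.9167.

Step 4 — take square root: d = √(0.9167) ≈ 0.9574.

d(x, mu) = √(0.9167) ≈ 0.9574


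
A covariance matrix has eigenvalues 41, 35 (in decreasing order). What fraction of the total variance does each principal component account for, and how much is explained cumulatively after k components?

Step 1 — total variance = trace(Sigma) = Σ λ_i = 41 + 35 = 76.

Step 2 — fraction explained by component i = λ_i / Σ λ:
  PC1: 41/76 = 0.5395
  PC2: 35/76 = 0.4605

Step 3 — cumulative fraction after k components = (λ_1 + ... + λ_k) / Σ λ:
  k = 1: 41/76 = 0.5395
  k = 2: (41 + 35)/76 = 76/76 = 1

Summary (fraction, with percent):

explained: PC1 0.5395 (53.95%), PC2 0.4605 (46.05%);  cumulative: 0.5395, 1


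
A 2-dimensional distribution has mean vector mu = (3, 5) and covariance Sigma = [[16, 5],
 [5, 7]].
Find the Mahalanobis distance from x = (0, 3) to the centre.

Step 1 — centre the observation: (x - mu) = (-3, -2).

Step 2 — invert Sigma. det(Sigma) = 16·7 - (5)² = 87.
  Sigma^{-1} = (1/det) · [[d, -b], [-b, a]] = [[0.0805, -0.0575],
 [-0.0575, 0.1839]].

Step 3 — form the quadratic (x - mu)^T · Sigma^{-1} · (x - mu):
  Sigma^{-1} · (x - mu) = (-0.1264, -0.1954).
  (x - mu)^T · [Sigma^{-1} · (x - mu)] = (-3)·(-0.1264) + (-2)·(-0.1954) = 0.7701.

Step 4 — take square root: d = √(0.7701) ≈ 0.8776.

d(x, mu) = √(0.7701) ≈ 0.8776


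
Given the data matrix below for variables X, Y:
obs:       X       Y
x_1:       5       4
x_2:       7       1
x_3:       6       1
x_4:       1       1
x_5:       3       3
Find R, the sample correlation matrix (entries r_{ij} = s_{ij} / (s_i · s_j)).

Step 1 — column means:
  mean(X) = (5 + 7 + 6 + 1 + 3) / 5 = 22/5 = 4.4
  mean(Y) = (4 + 1 + 1 + 1 + 3) / 5 = 10/5 = 2

Step 2 — sample variances and covariances s[i,j] = (1/(n-1)) · Σ_k (x_{k,i} - mean_i) · (x_{k,j} - mean_j), with n-1 = 4:
  s[X,X] = ((0.6)·(0.6) + (2.6)·(2.6) + (1.6)·(1.6) + (-3.4)·(-3.4) + (-1.4)·(-1.4)) / 4 = 23.2/4 = 5.8
  s[X,Y] = ((0.6)·(2) + (2.6)·(-1) + (1.6)·(-1) + (-3.4)·(-1) + (-1.4)·(1)) / 4 = -1/4 = -0.25
  s[Y,Y] = ((2)·(2) + (-1)·(-1) + (-1)·(-1) + (-1)·(-1) + (1)·(1)) / 4 = 8/4 = 2
  Sample standard deviations s_i = √(s[i,i]):
  s(X) = √(5.8) = 2.4083
  s(Y) = √(2) = 1.4142

Step 3 — r_{ij} = s_{ij} / (s_i · s_j):
  r[X,X] = 1 (diagonal).
  r[X,Y] = -0.25 / (2.4083 · 1.4142) = -0.25 / 3.4059 = -0.0734
  r[Y,Y] = 1 (diagonal).

R is symmetric with unit diagonal. Assembling:

R = [[1, -0.0734],
 [-0.0734, 1]]


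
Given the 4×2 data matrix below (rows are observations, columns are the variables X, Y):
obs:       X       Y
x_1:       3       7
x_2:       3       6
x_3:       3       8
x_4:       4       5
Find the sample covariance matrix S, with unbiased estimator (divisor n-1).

Step 1 — column means:
  mean(X) = (3 + 3 + 3 + 4) / 4 = 13/4 = 3.25
  mean(Y) = (7 + 6 + 8 + 5) / 4 = 26/4 = 6.5

Step 2 — sample covariance S[i,j] = (1/(n-1)) · Σ_k (x_{k,i} - mean_i) · (x_{k,j} - mean_j), with n-1 = 3.
  S[X,X] = ((-0.25)·(-0.25) + (-0.25)·(-0.25) + (-0.25)·(-0.25) + (0.75)·(0.75)) / 3 = 0.75/3 = 0.25
  S[X,Y] = ((-0.25)·(0.5) + (-0.25)·(-0.5) + (-0.25)·(1.5) + (0.75)·(-1.5)) / 3 = -1.5/3 = -0.5
  S[Y,Y] = ((0.5)·(0.5) + (-0.5)·(-0.5) + (1.5)·(1.5) + (-1.5)·(-1.5)) / 3 = 5/3 = 1.6667

S is symmetric (S[j,i] = S[i,j]). Assembling:

S = [[0.25, -0.5],
 [-0.5, 1.6667]]


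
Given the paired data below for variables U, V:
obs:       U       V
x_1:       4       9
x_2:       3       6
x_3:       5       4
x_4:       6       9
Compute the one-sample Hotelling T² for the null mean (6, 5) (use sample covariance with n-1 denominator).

Step 1 — sample mean vector:
  mean(U) = (4 + 3 + 5 + 6) / 4 = 18/4 = 4.5
  mean(V) = (9 + 6 + 4 + 9) / 4 = 28/4 = 7
  x̄ = (4.5, 7),  deviation x̄ - mu_0 = (4.5, 7) - (6, 5) = (-1.5, 2).

Step 2 — sample covariance matrix, S[i,j] = (1/(n-1)) · Σ_k (x_{k,i} - mean_i) · (x_{k,j} - mean_j), divisor n-1 = 3:
  S[U,U] = ((-0.5)·(-0.5) + (-1.5)·(-1.5) + (0.5)·(0.5) + (1.5)·(1.5)) / 3 = 5/3 = 1.6667
  S[U,V] = ((-0.5)·(2) + (-1.5)·(-1) + (0.5)·(-3) + (1.5)·(2)) / 3 = 2/3 = 0.6667
  S[V,V] = ((2)·(2) + (-1)·(-1) + (-3)·(-3) + (2)·(2)) / 3 = 18/3 = 6
  S = [[1.6667, 0.6667],
 [0.6667, 6]].

Step 3 — invert S. det(S) = 1.6667·6 - (0.6667)² = 9.5556.
  S^{-1} = (1/det) · [[d, -b], [-b, a]] = [[0.6279, -0.0698],
 [-0.0698, 0.1744]].

Step 4 — quadratic form (x̄ - mu_0)^T · S^{-1} · (x̄ - mu_0):
  S^{-1} · (x̄ - mu_0) = (-1.0814, 0.4535),
  (x̄ - mu_0)^T · [...] = (-1.5)·(-1.0814) + (2)·(0.4535) = 2.5291.

Step 5 — scale by n: T² = 4 · 2.5291 = 10.1163.

T² ≈ 10.1163


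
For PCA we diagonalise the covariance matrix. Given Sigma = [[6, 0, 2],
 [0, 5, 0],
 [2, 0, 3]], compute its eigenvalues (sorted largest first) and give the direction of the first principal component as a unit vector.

Step 1 — characteristic polynomial p(λ) = det(λI - Sigma) = λ³ - tr·λ² + c_1·λ - det, where tr = trace, c_1 = sum of the principal 2×2 minors, det = det(Sigma):
  tr = 6 + 5 + 3 = 14,
  c_1 = (6·5 - (0)²) + (6·3 - (2)²) + (5·3 - (0)²) = 30 + 14 + 15 = 59,
  det = 6·(5·3 - (0)²) - (0)·((0)·3 - (0)·(2)) + (2)·((0)·(0) - 5·(2)) = 6·(15) - (0)·(0) + (2)·(-10) = 70.
  So p(λ) = λ³ - 14λ² + 59λ - 70.
Step 2 — look for an integer root (rational root theorem: any rational root is an integer divisor of 70). Testing λ = 2:
  p(2) = 8 - 56 + 118 - 70 = 0  ✓
  Dividing out (λ - 2): p(λ) = (λ - 2)(λ² - 12λ + 35).
Step 3 — remaining eigenvalues from the quadratic λ² - 12λ + 35 = 0:
  Δ = 12² - 4·35 = 144 - 140 = 4,  λ = (12 ± √4)/2 = (12 ± 2)/2 = 7 or 5.
  Sorted: λ_1 = 7,  λ_2 = 5,  λ_3 = 2  (check: sum = 14 = tr ✓).

Step 4 — unit eigenvector for λ_1 = 7: v spans the null space of (Sigma - λ_1 I), whose rows are
  r_1 = (-1, 0, 2),  r_2 = (0, -2, 0),  r_3 = (2, 0, -4).
  v is orthogonal to every row, so take v ∝ r_1 × r_2 = ((0)·(0) - (2)·(-2), (2)·(0) - (-1)·(0), (-1)·(-2) - (0)·(0)) = (4, 0, 2).
  Rescale (divide by 2): u = (2, 0, 1).
  ||u|| = √((2)² + (0)² + (1)²) = √(5) ≈ 2.2361,  v_1 = u/||u|| ≈ (0.8944, 0, 0.4472) (||v_1|| = 1).

λ_1 = 7,  λ_2 = 5,  λ_3 = 2;  v_1 ≈ (0.8944, 0, 0.4472)


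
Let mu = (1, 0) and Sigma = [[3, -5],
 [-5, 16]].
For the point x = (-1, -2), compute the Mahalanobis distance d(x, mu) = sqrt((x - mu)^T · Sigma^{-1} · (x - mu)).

Step 1 — centre the observation: (x - mu) = (-2, -2).

Step 2 — invert Sigma. det(Sigma) = 3·16 - (-5)² = 23.
  Sigma^{-1} = (1/det) · [[d, -b], [-b, a]] = [[0.6957, 0.2174],
 [0.2174, 0.1304]].

Step 3 — form the quadratic (x - mu)^T · Sigma^{-1} · (x - mu):
  Sigma^{-1} · (x - mu) = (-1.8261, -0.6957).
  (x - mu)^T · [Sigma^{-1} · (x - mu)] = (-2)·(-1.8261) + (-2)·(-0.6957) = 5.0435.

Step 4 — take square root: d = √(5.0435) ≈ 2.2458.

d(x, mu) = √(5.0435) ≈ 2.2458


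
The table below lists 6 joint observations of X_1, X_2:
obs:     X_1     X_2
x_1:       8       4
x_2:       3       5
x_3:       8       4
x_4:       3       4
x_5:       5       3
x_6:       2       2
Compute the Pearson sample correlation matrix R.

Step 1 — column means:
  mean(X_1) = (8 + 3 + 8 + 3 + 5 + 2) / 6 = 29/6 = 4.8333
  mean(X_2) = (4 + 5 + 4 + 4 + 3 + 2) / 6 = 22/6 = 3.6667

Step 2 — sample variances and covariances s[i,j] = (1/(n-1)) · Σ_k (x_{k,i} - mean_i) · (x_{k,j} - mean_j), with n-1 = 5:
  s[X_1,X_1] = ((3.1667)·(3.1667) + (-1.8333)·(-1.8333) + (3.1667)·(3.1667) + (-1.8333)·(-1.8333) + (0.1667)·(0.1667) + (-2.8333)·(-2.8333)) / 5 = 34.8333/5 = 6.9667
  s[X_1,X_2] = ((3.1667)·(0.3333) + (-1.8333)·(1.3333) + (3.1667)·(0.3333) + (-1.8333)·(0.3333) + (0.1667)·(-0.6667) + (-2.8333)·(-1.6667)) / 5 = 3.6667/5 = 0.7333
  s[X_2,X_2] = ((0.3333)·(0.3333) + (1.3333)·(1.3333) + (0.3333)·(0.3333) + (0.3333)·(0.3333) + (-0.6667)·(-0.6667) + (-1.6667)·(-1.6667)) / 5 = 5.3333/5 = 1.0667
  Sample standard deviations s_i = √(s[i,i]):
  s(X_1) = √(6.9667) = 2.6394
  s(X_2) = √(1.0667) = 1.0328

Step 3 — r_{ij} = s_{ij} / (s_i · s_j):
  r[X_1,X_1] = 1 (diagonal).
  r[X_1,X_2] = 0.7333 / (2.6394 · 1.0328) = 0.7333 / 2.726 = 0.269
  r[X_2,X_2] = 1 (diagonal).

R is symmetric with unit diagonal. Assembling:

R = [[1, 0.269],
 [0.269, 1]]


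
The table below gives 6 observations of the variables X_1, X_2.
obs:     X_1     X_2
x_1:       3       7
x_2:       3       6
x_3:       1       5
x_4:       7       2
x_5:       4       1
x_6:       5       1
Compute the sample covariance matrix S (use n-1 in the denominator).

Step 1 — column means:
  mean(X_1) = (3 + 3 + 1 + 7 + 4 + 5) / 6 = 23/6 = 3.8333
  mean(X_2) = (7 + 6 + 5 + 2 + 1 + 1) / 6 = 22/6 = 3.6667

Step 2 — sample covariance S[i,j] = (1/(n-1)) · Σ_k (x_{k,i} - mean_i) · (x_{k,j} - mean_j), with n-1 = 5.
  S[X_1,X_1] = ((-0.8333)·(-0.8333) + (-0.8333)·(-0.8333) + (-2.8333)·(-2.8333) + (3.1667)·(3.1667) + (0.1667)·(0.1667) + (1.1667)·(1.1667)) / 5 = 20.8333/5 = 4.1667
  S[X_1,X_2] = ((-0.8333)·(3.3333) + (-0.8333)·(2.3333) + (-2.8333)·(1.3333) + (3.1667)·(-1.6667) + (0.1667)·(-2.6667) + (1.1667)·(-2.6667)) / 5 = -17.3333/5 = -3.4667
  S[X_2,X_2] = ((3.3333)·(3.3333) + (2.3333)·(2.3333) + (1.3333)·(1.3333) + (-1.6667)·(-1.6667) + (-2.6667)·(-2.6667) + (-2.6667)·(-2.6667)) / 5 = 35.3333/5 = 7.0667

S is symmetric (S[j,i] = S[i,j]). Assembling:

S = [[4.1667, -3.4667],
 [-3.4667, 7.0667]]


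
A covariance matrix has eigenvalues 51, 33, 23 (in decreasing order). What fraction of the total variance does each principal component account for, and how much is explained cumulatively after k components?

Step 1 — total variance = trace(Sigma) = Σ λ_i = 51 + 33 + 23 = 107.

Step 2 — fraction explained by component i = λ_i / Σ λ:
  PC1: 51/107 = 0.4766
  PC2: 33/107 = 0.3084
  PC3: 23/107 = 0.215

Step 3 — cumulative fraction after k components = (λ_1 + ... + λ_k) / Σ λ:
  k = 1: 51/107 = 0.4766
  k = 2: (51 + 33)/107 = 84/107 = 0.785
  k = 3: (51 + 33 + 23)/107 = 107/107 = 1

Summary (fraction, with percent):

explained: PC1 0.4766 (47.66%), PC2 0.3084 (30.84%), PC3 0.215 (21.5%);  cumulative: 0.4766, 0.785, 1


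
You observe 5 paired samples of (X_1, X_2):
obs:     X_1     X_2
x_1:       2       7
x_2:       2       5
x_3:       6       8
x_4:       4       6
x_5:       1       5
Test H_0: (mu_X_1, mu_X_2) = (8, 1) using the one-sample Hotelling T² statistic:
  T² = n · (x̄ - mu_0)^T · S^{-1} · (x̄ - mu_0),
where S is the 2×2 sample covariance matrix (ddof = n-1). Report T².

Step 1 — sample mean vector:
  mean(X_1) = (2 + 2 + 6 + 4 + 1) / 5 = 15/5 = 3
  mean(X_2) = (7 + 5 + 8 + 6 + 5) / 5 = 31/5 = 6.2
  x̄ = (3, 6.2),  deviation x̄ - mu_0 = (3, 6.2) - (8, 1) = (-5, 5.2).

Step 2 — sample covariance matrix, S[i,j] = (1/(n-1)) · Σ_k (x_{k,i} - mean_i) · (x_{k,j} - mean_j), divisor n-1 = 4:
  S[X_1,X_1] = ((-1)·(-1) + (-1)·(-1) + (3)·(3) + (1)·(1) + (-2)·(-2)) / 4 = 16/4 = 4
  S[X_1,X_2] = ((-1)·(0.8) + (-1)·(-1.2) + (3)·(1.8) + (1)·(-0.2) + (-2)·(-1.2)) / 4 = 8/4 = 2
  S[X_2,X_2] = ((0.8)·(0.8) + (-1.2)·(-1.2) + (1.8)·(1.8) + (-0.2)·(-0.2) + (-1.2)·(-1.2)) / 4 = 6.8/4 = 1.7
  S = [[4, 2],
 [2, 1.7]].

Step 3 — invert S. det(S) = 4·1.7 - (2)² = 2.8.
  S^{-1} = (1/det) · [[d, -b], [-b, a]] = [[0.6071, -0.7143],
 [-0.7143, 1.4286]].

Step 4 — quadratic form (x̄ - mu_0)^T · S^{-1} · (x̄ - mu_0):
  S^{-1} · (x̄ - mu_0) = (-6.75, 11),
  (x̄ - mu_0)^T · [...] = (-5)·(-6.75) + (5.2)·(11) = 90.95.

Step 5 — scale by n: T² = 5 · 90.95 = 454.75.

T² ≈ 454.75


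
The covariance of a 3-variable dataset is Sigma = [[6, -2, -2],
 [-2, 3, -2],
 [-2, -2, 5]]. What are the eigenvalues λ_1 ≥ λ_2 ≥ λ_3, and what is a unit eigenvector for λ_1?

Step 1 — characteristic polynomial p(λ) = det(λI - Sigma) = λ³ - tr·λ² + c_1·λ - det, where tr = trace, c_1 = sum of the principal 2×2 minors, det = det(Sigma):
  tr = 6 + 3 + 5 = 14,
  c_1 = (6·3 - (-2)²) + (6·5 - (-2)²) + (3·5 - (-2)²) = 14 + 26 + 11 = 51,
  det = 6·(3·5 - (-2)²) - (-2)·((-2)·5 - (-2)·(-2)) + (-2)·((-2)·(-2) - 3·(-2)) = 6·(11) - (-2)·(-14) + (-2)·(10) = 18.
  So p(λ) = λ³ - 14λ² + 51λ - 18.
Step 2 — look for an integer root (rational root theorem: any rational root is an integer divisor of 18). Testing λ = 6:
  p(6) = 216 - 504 + 306 - 18 = 0  ✓
  Dividing out (λ - 6): p(λ) = (λ - 6)(λ² - 8λ + 3).
Step 3 — remaining eigenvalues from the quadratic λ² - 8λ + 3 = 0:
  Δ = 8² - 4·3 = 64 - 12 = 52,  λ = (8 ± √52)/2 = (8 ± 7.2111)/2 ≈ 7.6056 or 0.3944.
  Sorted: λ_1 = 7.6056,  λ_2 = 6,  λ_3 = 0.3944  (check: sum = 14 = tr ✓).

Step 4 — unit eigenvector for λ_1 ≈ 7.6056: v spans the null space of (Sigma - λ_1 I), whose rows are
  r_1 = (-1.6056, -2, -2),  r_2 = (-2, -4.6056, -2),  r_3 = (-2, -2, -2.6056).
  v is orthogonal to every row, so take v ∝ r_1 × r_2 = ((-2)·(-2) - (-2)·(-4.6056), (-2)·(-2) - (-1.6056)·(-2), (-1.6056)·(-4.6056) - (-2)·(-2)) ≈ (-5.2111, 0.7889, 3.3944).
  Rescale (multiply by -1 so the first nonzero entry is positive): u = (5.2111, -0.7889, -3.3944).
  ||u|| = √((5.2111)² + (-0.7889)² + (-3.3944)²) = √(39.3002) ≈ 6.269,  v_1 = u/||u|| ≈ (0.8313, -0.1258, -0.5415) (||v_1|| = 1).

λ_1 = 7.6056,  λ_2 = 6,  λ_3 = 0.3944;  v_1 ≈ (0.8313, -0.1258, -0.5415)


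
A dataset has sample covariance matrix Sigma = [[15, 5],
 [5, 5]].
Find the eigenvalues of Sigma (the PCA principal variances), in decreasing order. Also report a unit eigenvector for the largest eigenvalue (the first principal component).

Step 1 — characteristic polynomial of 2×2 Sigma:
  det(Sigma - λI) = λ² - trace · λ + det = 0.
  trace = 15 + 5 = 20, det = 15·5 - (5)² = 50.
Step 2 — discriminant:
  Δ = trace² - 4·det = 400 - 200 = 200.
Step 3 — eigenvalues:
  λ = (trace ± √Δ)/2 = (20 ± 14.1421)/2,
  λ_1 = 17.0711,  λ_2 = 2.9289.

Step 4 — unit eigenvector for λ_1: solve (Sigma - λ_1 I)v = 0. First row:
  (15 - 17.0711)·v_x + (5)·v_y = 0, i.e. (-2.0711)·v_x + (5)·v_y = 0,
  so v ∝ (b, λ_1 - a) = (5, 2.0711) = u.
  ||u|| = √((5)² + (2.0711)²) = √(29.2893) ≈ 5.412,
  v_1 = u/||u|| ≈ (0.9239, 0.3827) (||v_1|| = 1).

λ_1 = 17.0711,  λ_2 = 2.9289;  v_1 ≈ (0.9239, 0.3827)


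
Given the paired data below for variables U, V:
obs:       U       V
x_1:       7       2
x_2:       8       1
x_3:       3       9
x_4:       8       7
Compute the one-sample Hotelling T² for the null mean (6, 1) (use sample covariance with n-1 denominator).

Step 1 — sample mean vector:
  mean(U) = (7 + 8 + 3 + 8) / 4 = 26/4 = 6.5
  mean(V) = (2 + 1 + 9 + 7) / 4 = 19/4 = 4.75
  x̄ = (6.5, 4.75),  deviation x̄ - mu_0 = (6.5, 4.75) - (6, 1) = (0.5, 3.75).

Step 2 — sample covariance matrix, S[i,j] = (1/(n-1)) · Σ_k (x_{k,i} - mean_i) · (x_{k,j} - mean_j), divisor n-1 = 3:
  S[U,U] = ((0.5)·(0.5) + (1.5)·(1.5) + (-3.5)·(-3.5) + (1.5)·(1.5)) / 3 = 17/3 = 5.6667
  S[U,V] = ((0.5)·(-2.75) + (1.5)·(-3.75) + (-3.5)·(4.25) + (1.5)·(2.25)) / 3 = -18.5/3 = -6.1667
  S[V,V] = ((-2.75)·(-2.75) + (-3.75)·(-3.75) + (4.25)·(4.25) + (2.25)·(2.25)) / 3 = 44.75/3 = 14.9167
  S = [[5.6667, -6.1667],
 [-6.1667, 14.9167]].

Step 3 — invert S. det(S) = 5.6667·14.9167 - (-6.1667)² = 46.5.
  S^{-1} = (1/det) · [[d, -b], [-b, a]] = [[0.3208, 0.1326],
 [0.1326, 0.1219]].

Step 4 — quadratic form (x̄ - mu_0)^T · S^{-1} · (x̄ - mu_0):
  S^{-1} · (x̄ - mu_0) = (0.6577, 0.5233),
  (x̄ - mu_0)^T · [...] = (0.5)·(0.6577) + (3.75)·(0.5233) = 2.2912.

Step 5 — scale by n: T² = 4 · 2.2912 = 9.1649.

T² ≈ 9.1649


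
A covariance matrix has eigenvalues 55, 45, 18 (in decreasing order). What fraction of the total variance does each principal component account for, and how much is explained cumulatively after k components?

Step 1 — total variance = trace(Sigma) = Σ λ_i = 55 + 45 + 18 = 118.

Step 2 — fraction explained by component i = λ_i / Σ λ:
  PC1: 55/118 = 0.4661
  PC2: 45/118 = 0.3814
  PC3: 18/118 = 0.1525

Step 3 — cumulative fraction after k components = (λ_1 + ... + λ_k) / Σ λ:
  k = 1: 55/118 = 0.4661
  k = 2: (55 + 45)/118 = 100/118 = 0.8475
  k = 3: (55 + 45 + 18)/118 = 118/118 = 1

Summary (fraction, with percent):

explained: PC1 0.4661 (46.61%), PC2 0.3814 (38.14%), PC3 0.1525 (15.25%);  cumulative: 0.4661, 0.8475, 1


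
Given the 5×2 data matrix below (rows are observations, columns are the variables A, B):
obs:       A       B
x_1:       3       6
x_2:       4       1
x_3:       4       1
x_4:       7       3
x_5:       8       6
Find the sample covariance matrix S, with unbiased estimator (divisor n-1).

Step 1 — column means:
  mean(A) = (3 + 4 + 4 + 7 + 8) / 5 = 26/5 = 5.2
  mean(B) = (6 + 1 + 1 + 3 + 6) / 5 = 17/5 = 3.4

Step 2 — sample covariance S[i,j] = (1/(n-1)) · Σ_k (x_{k,i} - mean_i) · (x_{k,j} - mean_j), with n-1 = 4.
  S[A,A] = ((-2.2)·(-2.2) + (-1.2)·(-1.2) + (-1.2)·(-1.2) + (1.8)·(1.8) + (2.8)·(2.8)) / 4 = 18.8/4 = 4.7
  S[A,B] = ((-2.2)·(2.6) + (-1.2)·(-2.4) + (-1.2)·(-2.4) + (1.8)·(-0.4) + (2.8)·(2.6)) / 4 = 6.6/4 = 1.65
  S[B,B] = ((2.6)·(2.6) + (-2.4)·(-2.4) + (-2.4)·(-2.4) + (-0.4)·(-0.4) + (2.6)·(2.6)) / 4 = 25.2/4 = 6.3

S is symmetric (S[j,i] = S[i,j]). Assembling:

S = [[4.7, 1.65],
 [1.65, 6.3]]


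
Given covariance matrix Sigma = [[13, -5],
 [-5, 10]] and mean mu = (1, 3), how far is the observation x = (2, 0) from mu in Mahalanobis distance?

Step 1 — centre the observation: (x - mu) = (1, -3).

Step 2 — invert Sigma. det(Sigma) = 13·10 - (-5)² = 105.
  Sigma^{-1} = (1/det) · [[d, -b], [-b, a]] = [[0.0952, 0.0476],
 [0.0476, 0.1238]].

Step 3 — form the quadratic (x - mu)^T · Sigma^{-1} · (x - mu):
  Sigma^{-1} · (x - mu) = (-0.0476, -0.3238).
  (x - mu)^T · [Sigma^{-1} · (x - mu)] = (1)·(-0.0476) + (-3)·(-0.3238) = 0.9238.

Step 4 — take square root: d = √(0.9238) ≈ 0.9612.

d(x, mu) = √(0.9238) ≈ 0.9612


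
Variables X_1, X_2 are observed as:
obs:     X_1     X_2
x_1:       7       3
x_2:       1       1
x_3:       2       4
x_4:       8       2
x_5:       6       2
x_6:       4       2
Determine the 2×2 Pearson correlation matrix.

Step 1 — column means:
  mean(X_1) = (7 + 1 + 2 + 8 + 6 + 4) / 6 = 28/6 = 4.6667
  mean(X_2) = (3 + 1 + 4 + 2 + 2 + 2) / 6 = 14/6 = 2.3333

Step 2 — sample variances and covariances s[i,j] = (1/(n-1)) · Σ_k (x_{k,i} - mean_i) · (x_{k,j} - mean_j), with n-1 = 5:
  s[X_1,X_1] = ((2.3333)·(2.3333) + (-3.6667)·(-3.6667) + (-2.6667)·(-2.6667) + (3.3333)·(3.3333) + (1.3333)·(1.3333) + (-0.6667)·(-0.6667)) / 5 = 39.3333/5 = 7.8667
  s[X_1,X_2] = ((2.3333)·(0.6667) + (-3.6667)·(-1.3333) + (-2.6667)·(1.6667) + (3.3333)·(-0.3333) + (1.3333)·(-0.3333) + (-0.6667)·(-0.3333)) / 5 = 0.6667/5 = 0.1333
  s[X_2,X_2] = ((0.6667)·(0.6667) + (-1.3333)·(-1.3333) + (1.6667)·(1.6667) + (-0.3333)·(-0.3333) + (-0.3333)·(-0.3333) + (-0.3333)·(-0.3333)) / 5 = 5.3333/5 = 1.0667
  Sample standard deviations s_i = √(s[i,i]):
  s(X_1) = √(7.8667) = 2.8048
  s(X_2) = √(1.0667) = 1.0328

Step 3 — r_{ij} = s_{ij} / (s_i · s_j):
  r[X_1,X_1] = 1 (diagonal).
  r[X_1,X_2] = 0.1333 / (2.8048 · 1.0328) = 0.1333 / 2.8967 = 0.046
  r[X_2,X_2] = 1 (diagonal).

R is symmetric with unit diagonal. Assembling:

R = [[1, 0.046],
 [0.046, 1]]


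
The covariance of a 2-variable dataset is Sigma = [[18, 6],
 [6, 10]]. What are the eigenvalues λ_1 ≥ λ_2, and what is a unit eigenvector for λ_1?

Step 1 — characteristic polynomial of 2×2 Sigma:
  det(Sigma - λI) = λ² - trace · λ + det = 0.
  trace = 18 + 10 = 28, det = 18·10 - (6)² = 144.
Step 2 — discriminant:
  Δ = trace² - 4·det = 784 - 576 = 208.
Step 3 — eigenvalues:
  λ = (trace ± √Δ)/2 = (28 ± 14.4222)/2,
  λ_1 = 21.2111,  λ_2 = 6.7889.

Step 4 — unit eigenvector for λ_1: solve (Sigma - λ_1 I)v = 0. First row:
  (18 - 21.2111)·v_x + (6)·v_y = 0, i.e. (-3.2111)·v_x + (6)·v_y = 0,
  so v ∝ (b, λ_1 - a) = (6, 3.2111) = u.
  ||u|| = √((6)² + (3.2111)²) = √(46.3112) ≈ 6.8052,
  v_1 = u/||u|| ≈ (0.8817, 0.4719) (||v_1|| = 1).

λ_1 = 21.2111,  λ_2 = 6.7889;  v_1 ≈ (0.8817, 0.4719)


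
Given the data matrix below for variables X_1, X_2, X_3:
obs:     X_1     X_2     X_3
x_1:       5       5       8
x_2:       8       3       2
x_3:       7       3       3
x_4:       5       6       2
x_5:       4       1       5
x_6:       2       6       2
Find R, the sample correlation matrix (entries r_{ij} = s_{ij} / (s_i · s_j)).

Step 1 — column means:
  mean(X_1) = (5 + 8 + 7 + 5 + 4 + 2) / 6 = 31/6 = 5.1667
  mean(X_2) = (5 + 3 + 3 + 6 + 1 + 6) / 6 = 24/6 = 4
  mean(X_3) = (8 + 2 + 3 + 2 + 5 + 2) / 6 = 22/6 = 3.6667

Step 2 — sample variances and covariances s[i,j] = (1/(n-1)) · Σ_k (x_{k,i} - mean_i) · (x_{k,j} - mean_j), with n-1 = 5:
  s[X_1,X_1] = ((-0.1667)·(-0.1667) + (2.8333)·(2.8333) + (1.8333)·(1.8333) + (-0.1667)·(-0.1667) + (-1.1667)·(-1.1667) + (-3.1667)·(-3.1667)) / 5 = 22.8333/5 = 4.5667
  s[X_1,X_2] = ((-0.1667)·(1) + (2.8333)·(-1) + (1.8333)·(-1) + (-0.1667)·(2) + (-1.1667)·(-3) + (-3.1667)·(2)) / 5 = -8/5 = -1.6
  s[X_1,X_3] = ((-0.1667)·(4.3333) + (2.8333)·(-1.6667) + (1.8333)·(-0.6667) + (-0.1667)·(-1.6667) + (-1.1667)·(1.3333) + (-3.1667)·(-1.6667)) / 5 = -2.6667/5 = -0.5333
  s[X_2,X_2] = ((1)·(1) + (-1)·(-1) + (-1)·(-1) + (2)·(2) + (-3)·(-3) + (2)·(2)) / 5 = 20/5 = 4
  s[X_2,X_3] = ((1)·(4.3333) + (-1)·(-1.6667) + (-1)·(-0.6667) + (2)·(-1.6667) + (-3)·(1.3333) + (2)·(-1.6667)) / 5 = -4/5 = -0.8
  s[X_3,X_3] = ((4.3333)·(4.3333) + (-1.6667)·(-1.6667) + (-0.6667)·(-0.6667) + (-1.6667)·(-1.6667) + (1.3333)·(1.3333) + (-1.6667)·(-1.6667)) / 5 = 29.3333/5 = 5.8667
  Sample standard deviations s_i = √(s[i,i]):
  s(X_1) = √(4.5667) = 2.137
  s(X_2) = √(4) = 2
  s(X_3) = √(5.8667) = 2.4221

Step 3 — r_{ij} = s_{ij} / (s_i · s_j):
  r[X_1,X_1] = 1 (diagonal).
  r[X_1,X_2] = -1.6 / (2.137 · 2) = -1.6 / 4.274 = -0.3744
  r[X_1,X_3] = -0.5333 / (2.137 · 2.4221) = -0.5333 / 5.176 = -0.103
  r[X_2,X_2] = 1 (diagonal).
  r[X_2,X_3] = -0.8 / (2 · 2.4221) = -0.8 / 4.8442 = -0.1651
  r[X_3,X_3] = 1 (diagonal).

R is symmetric with unit diagonal. Assembling:

R = [[1, -0.3744, -0.103],
 [-0.3744, 1, -0.1651],
 [-0.103, -0.1651, 1]]


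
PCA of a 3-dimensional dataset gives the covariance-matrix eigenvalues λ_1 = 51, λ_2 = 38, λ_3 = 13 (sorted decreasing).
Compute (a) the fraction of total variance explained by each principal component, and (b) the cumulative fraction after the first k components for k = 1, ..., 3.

Step 1 — total variance = trace(Sigma) = Σ λ_i = 51 + 38 + 13 = 102.

Step 2 — fraction explained by component i = λ_i / Σ λ:
  PC1: 51/102 = 0.5
  PC2: 38/102 = 0.3725
  PC3: 13/102 = 0.1275

Step 3 — cumulative fraction after k components = (λ_1 + ... + λ_k) / Σ λ:
  k = 1: 51/102 = 0.5
  k = 2: (51 + 38)/102 = 89/102 = 0.8725
  k = 3: (51 + 38 + 13)/102 = 102/102 = 1

Summary (fraction, with percent):

explained: PC1 0.5 (50%), PC2 0.3725 (37.25%), PC3 0.1275 (12.75%);  cumulative: 0.5, 0.8725, 1


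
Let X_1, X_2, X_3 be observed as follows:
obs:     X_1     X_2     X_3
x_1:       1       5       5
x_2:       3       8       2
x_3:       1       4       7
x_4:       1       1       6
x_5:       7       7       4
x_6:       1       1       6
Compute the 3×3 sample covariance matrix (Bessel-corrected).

Step 1 — column means:
  mean(X_1) = (1 + 3 + 1 + 1 + 7 + 1) / 6 = 14/6 = 2.3333
  mean(X_2) = (5 + 8 + 4 + 1 + 7 + 1) / 6 = 26/6 = 4.3333
  mean(X_3) = (5 + 2 + 7 + 6 + 4 + 6) / 6 = 30/6 = 5

Step 2 — sample covariance S[i,j] = (1/(n-1)) · Σ_k (x_{k,i} - mean_i) · (x_{k,j} - mean_j), with n-1 = 5.
  S[X_1,X_1] = ((-1.3333)·(-1.3333) + (0.6667)·(0.6667) + (-1.3333)·(-1.3333) + (-1.3333)·(-1.3333) + (4.6667)·(4.6667) + (-1.3333)·(-1.3333)) / 5 = 29.3333/5 = 5.8667
  S[X_1,X_2] = ((-1.3333)·(0.6667) + (0.6667)·(3.6667) + (-1.3333)·(-0.3333) + (-1.3333)·(-3.3333) + (4.6667)·(2.6667) + (-1.3333)·(-3.3333)) / 5 = 23.3333/5 = 4.6667
  S[X_1,X_3] = ((-1.3333)·(0) + (0.6667)·(-3) + (-1.3333)·(2) + (-1.3333)·(1) + (4.6667)·(-1) + (-1.3333)·(1)) / 5 = -12/5 = -2.4
  S[X_2,X_2] = ((0.6667)·(0.6667) + (3.6667)·(3.6667) + (-0.3333)·(-0.3333) + (-3.3333)·(-3.3333) + (2.6667)·(2.6667) + (-3.3333)·(-3.3333)) / 5 = 43.3333/5 = 8.6667
  S[X_2,X_3] = ((0.6667)·(0) + (3.6667)·(-3) + (-0.3333)·(2) + (-3.3333)·(1) + (2.6667)·(-1) + (-3.3333)·(1)) / 5 = -21/5 = -4.2
  S[X_3,X_3] = ((0)·(0) + (-3)·(-3) + (2)·(2) + (1)·(1) + (-1)·(-1) + (1)·(1)) / 5 = 16/5 = 3.2

S is symmetric (S[j,i] = S[i,j]). Assembling:

S = [[5.8667, 4.6667, -2.4],
 [4.6667, 8.6667, -4.2],
 [-2.4, -4.2, 3.2]]


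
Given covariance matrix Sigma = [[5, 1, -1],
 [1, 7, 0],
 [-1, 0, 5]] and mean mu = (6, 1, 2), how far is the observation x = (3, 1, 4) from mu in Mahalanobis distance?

Step 1 — centre the observation: (x - mu) = (-3, 0, 2).

Step 2 — invert Sigma (cofactor / det for 3×3, or solve directly):
  Sigma^{-1} = [[0.2147, -0.0307, 0.0429],
 [-0.0307, 0.1472, -0.0061],
 [0.0429, -0.0061, 0.2086]].

Step 3 — form the quadratic (x - mu)^T · Sigma^{-1} · (x - mu):
  Sigma^{-1} · (x - mu) = (-0.5583, 0.0798, 0.2883).
  (x - mu)^T · [Sigma^{-1} · (x - mu)] = (-3)·(-0.5583) + (0)·(0.0798) + (2)·(0.2883) = 2.2515.

Step 4 — take square root: d = √(2.2515) ≈ 1.5005.

d(x, mu) = √(2.2515) ≈ 1.5005


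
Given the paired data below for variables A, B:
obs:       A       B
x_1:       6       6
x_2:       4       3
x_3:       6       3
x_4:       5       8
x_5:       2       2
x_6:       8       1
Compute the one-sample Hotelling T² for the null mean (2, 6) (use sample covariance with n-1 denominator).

Step 1 — sample mean vector:
  mean(A) = (6 + 4 + 6 + 5 + 2 + 8) / 6 = 31/6 = 5.1667
  mean(B) = (6 + 3 + 3 + 8 + 2 + 1) / 6 = 23/6 = 3.8333
  x̄ = (5.1667, 3.8333),  deviation x̄ - mu_0 = (5.1667, 3.8333) - (2, 6) = (3.1667, -2.1667).

Step 2 — sample covariance matrix, S[i,j] = (1/(n-1)) · Σ_k (x_{k,i} - mean_i) · (x_{k,j} - mean_j), divisor n-1 = 5:
  S[A,A] = ((0.8333)·(0.8333) + (-1.1667)·(-1.1667) + (0.8333)·(0.8333) + (-0.1667)·(-0.1667) + (-3.1667)·(-3.1667) + (2.8333)·(2.8333)) / 5 = 20.8333/5 = 4.1667
  S[A,B] = ((0.8333)·(2.1667) + (-1.1667)·(-0.8333) + (0.8333)·(-0.8333) + (-0.1667)·(4.1667) + (-3.1667)·(-1.8333) + (2.8333)·(-2.8333)) / 5 = -0.8333/5 = -0.1667
  S[B,B] = ((2.1667)·(2.1667) + (-0.8333)·(-0.8333) + (-0.8333)·(-0.8333) + (4.1667)·(4.1667) + (-1.8333)·(-1.8333) + (-2.8333)·(-2.8333)) / 5 = 34.8333/5 = 6.9667
  S = [[4.1667, -0.1667],
 [-0.1667, 6.9667]].

Step 3 — invert S. det(S) = 4.1667·6.9667 - (-0.1667)² = 29.
  S^{-1} = (1/det) · [[d, -b], [-b, a]] = [[0.2402, 0.0057],
 [0.0057, 0.1437]].

Step 4 — quadratic form (x̄ - mu_0)^T · S^{-1} · (x̄ - mu_0):
  S^{-1} · (x̄ - mu_0) = (0.7483, -0.2931),
  (x̄ - mu_0)^T · [...] = (3.1667)·(0.7483) + (-2.1667)·(-0.2931) = 3.0046.

Step 5 — scale by n: T² = 6 · 3.0046 = 18.0276.

T² ≈ 18.0276


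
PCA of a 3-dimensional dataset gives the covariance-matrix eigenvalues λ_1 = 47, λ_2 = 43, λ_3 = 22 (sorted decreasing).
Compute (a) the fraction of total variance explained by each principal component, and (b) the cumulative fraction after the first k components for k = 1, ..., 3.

Step 1 — total variance = trace(Sigma) = Σ λ_i = 47 + 43 + 22 = 112.

Step 2 — fraction explained by component i = λ_i / Σ λ:
  PC1: 47/112 = 0.4196
  PC2: 43/112 = 0.3839
  PC3: 22/112 = 0.1964

Step 3 — cumulative fraction after k components = (λ_1 + ... + λ_k) / Σ λ:
  k = 1: 47/112 = 0.4196
  k = 2: (47 + 43)/112 = 90/112 = 0.8036
  k = 3: (47 + 43 + 22)/112 = 112/112 = 1

Summary (fraction, with percent):

explained: PC1 0.4196 (41.96%), PC2 0.3839 (38.39%), PC3 0.1964 (19.64%);  cumulative: 0.4196, 0.8036, 1


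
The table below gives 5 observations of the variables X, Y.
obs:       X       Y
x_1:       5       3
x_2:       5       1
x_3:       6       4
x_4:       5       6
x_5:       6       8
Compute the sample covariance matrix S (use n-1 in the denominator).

Step 1 — column means:
  mean(X) = (5 + 5 + 6 + 5 + 6) / 5 = 27/5 = 5.4
  mean(Y) = (3 + 1 + 4 + 6 + 8) / 5 = 22/5 = 4.4

Step 2 — sample covariance S[i,j] = (1/(n-1)) · Σ_k (x_{k,i} - mean_i) · (x_{k,j} - mean_j), with n-1 = 4.
  S[X,X] = ((-0.4)·(-0.4) + (-0.4)·(-0.4) + (0.6)·(0.6) + (-0.4)·(-0.4) + (0.6)·(0.6)) / 4 = 1.2/4 = 0.3
  S[X,Y] = ((-0.4)·(-1.4) + (-0.4)·(-3.4) + (0.6)·(-0.4) + (-0.4)·(1.6) + (0.6)·(3.6)) / 4 = 3.2/4 = 0.8
  S[Y,Y] = ((-1.4)·(-1.4) + (-3.4)·(-3.4) + (-0.4)·(-0.4) + (1.6)·(1.6) + (3.6)·(3.6)) / 4 = 29.2/4 = 7.3

S is symmetric (S[j,i] = S[i,j]). Assembling:

S = [[0.3, 0.8],
 [0.8, 7.3]]


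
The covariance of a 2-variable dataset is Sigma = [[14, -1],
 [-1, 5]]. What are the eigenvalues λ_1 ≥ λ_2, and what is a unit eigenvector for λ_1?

Step 1 — characteristic polynomial of 2×2 Sigma:
  det(Sigma - λI) = λ² - trace · λ + det = 0.
  trace = 14 + 5 = 19, det = 14·5 - (-1)² = 69.
Step 2 — discriminant:
  Δ = trace² - 4·det = 361 - 276 = 85.
Step 3 — eigenvalues:
  λ = (trace ± √Δ)/2 = (19 ± 9.2195)/2,
  λ_1 = 14.1098,  λ_2 = 4.8902.

Step 4 — unit eigenvector for λ_1: solve (Sigma - λ_1 I)v = 0. First row:
  (14 - 14.1098)·v_x + (-1)·v_y = 0, i.e. (-0.1098)·v_x + (-1)·v_y = 0,
  so v ∝ (b, λ_1 - a) = (-1, 0.1098); multiply by -1 so the first entry is positive: u = (1, -0.1098).
  ||u|| = √((1)² + (-0.1098)²) = √(1.012) ≈ 1.006,
  v_1 = u/||u|| ≈ (0.994, -0.1091) (||v_1|| = 1).

λ_1 = 14.1098,  λ_2 = 4.8902;  v_1 ≈ (0.994, -0.1091)


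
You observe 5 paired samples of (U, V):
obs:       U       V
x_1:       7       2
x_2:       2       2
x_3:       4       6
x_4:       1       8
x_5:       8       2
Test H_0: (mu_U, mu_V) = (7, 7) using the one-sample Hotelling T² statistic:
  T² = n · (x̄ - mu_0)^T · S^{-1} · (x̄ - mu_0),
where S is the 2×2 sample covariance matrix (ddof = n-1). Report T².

Step 1 — sample mean vector:
  mean(U) = (7 + 2 + 4 + 1 + 8) / 5 = 22/5 = 4.4
  mean(V) = (2 + 2 + 6 + 8 + 2) / 5 = 20/5 = 4
  x̄ = (4.4, 4),  deviation x̄ - mu_0 = (4.4, 4) - (7, 7) = (-2.6, -3).

Step 2 — sample covariance matrix, S[i,j] = (1/(n-1)) · Σ_k (x_{k,i} - mean_i) · (x_{k,j} - mean_j), divisor n-1 = 4:
  S[U,U] = ((2.6)·(2.6) + (-2.4)·(-2.4) + (-0.4)·(-0.4) + (-3.4)·(-3.4) + (3.6)·(3.6)) / 4 = 37.2/4 = 9.3
  S[U,V] = ((2.6)·(-2) + (-2.4)·(-2) + (-0.4)·(2) + (-3.4)·(4) + (3.6)·(-2)) / 4 = -22/4 = -5.5
  S[V,V] = ((-2)·(-2) + (-2)·(-2) + (2)·(2) + (4)·(4) + (-2)·(-2)) / 4 = 32/4 = 8
  S = [[9.3, -5.5],
 [-5.5, 8]].

Step 3 — invert S. det(S) = 9.3·8 - (-5.5)² = 44.15.
  S^{-1} = (1/det) · [[d, -b], [-b, a]] = [[0.1812, 0.1246],
 [0.1246, 0.2106]].

Step 4 — quadratic form (x̄ - mu_0)^T · S^{-1} · (x̄ - mu_0):
  S^{-1} · (x̄ - mu_0) = (-0.8448, -0.9558),
  (x̄ - mu_0)^T · [...] = (-2.6)·(-0.8448) + (-3)·(-0.9558) = 5.0641.

Step 5 — scale by n: T² = 5 · 5.0641 = 25.3205.

T² ≈ 25.3205
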